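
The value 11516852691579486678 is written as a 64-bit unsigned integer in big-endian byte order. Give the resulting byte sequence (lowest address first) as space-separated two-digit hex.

9F D4 14 81 0C 18 C1 D6

11516852691579486678 in hexadecimal, padded to 64 bits, is 0x9FD414810C18C1D6.
Split into bytes (most-significant first): 9F D4 14 81 0C 18 C1 D6.
Big-endian stores the most-significant byte at the lowest address.
So the memory order matches the most-significant-first order: 9F D4 14 81 0C 18 C1 D6.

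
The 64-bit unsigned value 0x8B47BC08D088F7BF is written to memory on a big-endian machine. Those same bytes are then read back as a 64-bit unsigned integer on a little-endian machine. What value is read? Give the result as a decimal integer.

13832675207572899723

Stored big-endian, the bytes at ascending addresses are 8B 47 BC 08 D0 88 F7 BF.
Read back as little-endian, the first byte is least significant, giving 0xBFF788D008BC478B.
0xBFF788D008BC478B = 13832675207572899723.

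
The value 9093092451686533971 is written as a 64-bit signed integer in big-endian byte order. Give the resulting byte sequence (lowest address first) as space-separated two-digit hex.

9093092451686533971 in hexadecimal, padded to 64 bits, is 0x7E312768548FCB53.
Split into bytes (most-significant first): 7E 31 27 68 54 8F CB 53.
Big-endian stores the most-significant byte at the lowest address.
So the memory order matches the most-significant-first order: 7E 31 27 68 54 8F CB 53.

7E 31 27 68 54 8F CB 53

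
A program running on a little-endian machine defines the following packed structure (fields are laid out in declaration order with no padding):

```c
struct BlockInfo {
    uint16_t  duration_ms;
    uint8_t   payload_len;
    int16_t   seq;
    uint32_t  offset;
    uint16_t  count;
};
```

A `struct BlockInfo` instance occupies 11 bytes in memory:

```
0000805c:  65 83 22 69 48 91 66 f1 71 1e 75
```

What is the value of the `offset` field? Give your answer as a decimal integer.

1911645841

`offset` follows `duration_ms` (2 B), `payload_len` (1 B), `seq` (2 B), so it starts at offset 2 + 1 + 2 = 5 and occupies 4 bytes.
Bytes at offsets 5..8: 91 66 F1 71.
Little-endian stores the least-significant byte at the lowest address.
Reassemble most-significant byte first: 71 F1 66 91 → 0x71F16691.
0x71F16691 = 1911645841.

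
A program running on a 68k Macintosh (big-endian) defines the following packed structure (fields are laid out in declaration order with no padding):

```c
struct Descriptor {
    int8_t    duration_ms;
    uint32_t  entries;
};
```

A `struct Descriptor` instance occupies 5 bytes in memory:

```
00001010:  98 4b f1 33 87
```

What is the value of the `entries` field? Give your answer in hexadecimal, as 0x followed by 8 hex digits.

`entries` follows `duration_ms` (1 byte), so it starts at byte offset 1 and occupies 4 bytes.
Bytes at offsets 1..4: 4B F1 33 87.
In big-endian order the high byte comes first in memory.
The bytes are already most-significant first: 0x4BF13387.

0x4BF13387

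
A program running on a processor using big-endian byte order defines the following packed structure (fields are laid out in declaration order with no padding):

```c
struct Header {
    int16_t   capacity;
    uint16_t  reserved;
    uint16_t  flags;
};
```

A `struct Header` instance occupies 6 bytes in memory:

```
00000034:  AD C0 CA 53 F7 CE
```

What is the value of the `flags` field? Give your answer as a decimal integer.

`flags` follows `capacity` (2 B), `reserved` (2 B), so it starts at offset 2 + 2 = 4 and occupies 2 bytes.
Bytes at offsets 4..5: F7 CE.
Big-endian: lowest address holds the most-significant byte.
The bytes are already most-significant first: 0xF7CE.
0xF7CE = 63438.

63438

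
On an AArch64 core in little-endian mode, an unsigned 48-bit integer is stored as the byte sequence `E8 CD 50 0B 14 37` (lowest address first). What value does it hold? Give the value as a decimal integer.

60559228718568

Little-endian: lowest address holds the least-significant byte.
Reassemble most-significant byte first: 37 14 0B 50 CD E8 → 0x37140B50CDE8.
0x37140B50CDE8 = 60559228718568.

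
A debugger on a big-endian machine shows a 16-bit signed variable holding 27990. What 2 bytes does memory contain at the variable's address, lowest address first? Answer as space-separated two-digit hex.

6D 56

27990 in hexadecimal, padded to 16 bits, is 0x6D56.
Split into bytes (most-significant first): 6D 56.
Big-endian: lowest address holds the most-significant byte.
So the memory order matches the most-significant-first order: 6D 56.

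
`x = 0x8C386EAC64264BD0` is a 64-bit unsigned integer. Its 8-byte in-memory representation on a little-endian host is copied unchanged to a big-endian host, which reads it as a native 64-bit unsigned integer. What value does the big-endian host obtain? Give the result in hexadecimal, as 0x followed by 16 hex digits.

Stored little-endian, the bytes at ascending addresses are D0 4B 26 64 AC 6E 38 8C.
Read back as big-endian, the last byte is least significant, giving 0xD04B2664AC6E388C.

0xD04B2664AC6E388C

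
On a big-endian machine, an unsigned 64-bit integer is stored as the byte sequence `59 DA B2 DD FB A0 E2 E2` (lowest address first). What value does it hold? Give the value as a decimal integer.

6474684080777650914

Big-endian: lowest address holds the most-significant byte.
The bytes are already most-significant first: 0x59DAB2DDFBA0E2E2.
0x59DAB2DDFBA0E2E2 = 6474684080777650914.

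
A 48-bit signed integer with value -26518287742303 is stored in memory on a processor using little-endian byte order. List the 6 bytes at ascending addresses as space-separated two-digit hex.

A1 0A E1 BA E1 E7

Two's complement of -26518287742303 in 48 bits: 26518287742303 = 0x181E451EF55F; invert → 0xE7E1BAE10AA0; add 1 → 0xE7E1BAE10AA1.
Split into bytes (most-significant first): E7 E1 BA E1 0A A1.
Little-endian: lowest address holds the least-significant byte.
So at ascending addresses the bytes are A1 0A E1 BA E1 E7.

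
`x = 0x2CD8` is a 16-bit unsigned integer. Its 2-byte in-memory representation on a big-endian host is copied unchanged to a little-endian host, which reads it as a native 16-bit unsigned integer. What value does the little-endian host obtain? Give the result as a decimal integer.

Stored big-endian, the bytes at ascending addresses are 2C D8.
Read back as little-endian, the first byte is least significant, giving 0xD82C.
0xD82C = 55340.

55340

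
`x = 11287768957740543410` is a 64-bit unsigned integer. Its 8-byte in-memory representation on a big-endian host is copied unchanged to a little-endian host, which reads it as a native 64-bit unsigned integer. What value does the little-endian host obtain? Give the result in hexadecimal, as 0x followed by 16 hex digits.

0xB26DCED80F36A69C

11287768957740543410 in 64-bit hexadecimal is 0x9CA6360FD8CE6DB2.
Stored big-endian, the bytes at ascending addresses are 9C A6 36 0F D8 CE 6D B2.
Read back as little-endian, the first byte is least significant, giving 0xB26DCED80F36A69C.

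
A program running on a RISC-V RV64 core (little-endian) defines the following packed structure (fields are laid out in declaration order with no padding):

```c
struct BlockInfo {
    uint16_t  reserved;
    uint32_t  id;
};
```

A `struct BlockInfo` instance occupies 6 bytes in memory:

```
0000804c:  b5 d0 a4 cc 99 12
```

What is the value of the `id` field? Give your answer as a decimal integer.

`id` follows `reserved` (2 bytes), so it starts at byte offset 2 and occupies 4 bytes.
Bytes at offsets 2..5: A4 CC 99 12.
Little-endian stores the least-significant byte at the lowest address.
Reassemble most-significant byte first: 12 99 CC A4 → 0x1299CCA4.
0x1299CCA4 = 312069284.

312069284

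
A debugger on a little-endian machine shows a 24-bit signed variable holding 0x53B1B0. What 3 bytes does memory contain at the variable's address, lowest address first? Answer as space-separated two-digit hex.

Split into bytes (most-significant first): 53 B1 B0.
In little-endian order the low byte comes first in memory.
So at ascending addresses the bytes are B0 B1 53.

B0 B1 53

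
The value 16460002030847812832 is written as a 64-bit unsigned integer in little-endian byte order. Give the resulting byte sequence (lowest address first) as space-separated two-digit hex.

16460002030847812832 in hexadecimal, padded to 64 bits, is 0xE46DACA362E464E0.
Split into bytes (most-significant first): E4 6D AC A3 62 E4 64 E0.
In little-endian order the low byte comes first in memory.
So at ascending addresses the bytes are E0 64 E4 62 A3 AC 6D E4.

E0 64 E4 62 A3 AC 6D E4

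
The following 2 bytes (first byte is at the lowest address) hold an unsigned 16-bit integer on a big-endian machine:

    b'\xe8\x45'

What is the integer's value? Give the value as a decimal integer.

Big-endian stores the most-significant byte at the lowest address.
The bytes are already most-significant first: 0xE845.
0xE845 = 59461.

59461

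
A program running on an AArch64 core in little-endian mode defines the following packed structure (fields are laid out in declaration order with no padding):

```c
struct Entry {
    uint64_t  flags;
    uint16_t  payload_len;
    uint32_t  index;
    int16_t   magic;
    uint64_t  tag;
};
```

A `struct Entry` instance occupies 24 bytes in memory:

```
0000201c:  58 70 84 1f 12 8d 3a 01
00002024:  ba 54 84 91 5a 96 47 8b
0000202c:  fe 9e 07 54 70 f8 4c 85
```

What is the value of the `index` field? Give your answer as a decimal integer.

`index` follows `flags` (8 B), `payload_len` (2 B), so it starts at offset 8 + 2 = 10 and occupies 4 bytes.
Bytes at offsets 10..13: 84 91 5A 96.
Little-endian: lowest address holds the least-significant byte.
Reassemble most-significant byte first: 96 5A 91 84 → 0x965A9184.
0x965A9184 = 2522517892.

2522517892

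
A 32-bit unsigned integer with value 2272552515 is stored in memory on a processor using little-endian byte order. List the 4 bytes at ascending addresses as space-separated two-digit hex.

2272552515 in hexadecimal, padded to 32 bits, is 0x87746643.
Split into bytes (most-significant first): 87 74 66 43.
In little-endian order the low byte comes first in memory.
So at ascending addresses the bytes are 43 66 74 87.

43 66 74 87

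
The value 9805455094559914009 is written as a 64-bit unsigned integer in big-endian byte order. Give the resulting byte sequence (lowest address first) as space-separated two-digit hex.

9805455094559914009 in hexadecimal, padded to 64 bits, is 0x8813F974FC49B819.
Split into bytes (most-significant first): 88 13 F9 74 FC 49 B8 19.
Big-endian: lowest address holds the most-significant byte.
So the memory order matches the most-significant-first order: 88 13 F9 74 FC 49 B8 19.

88 13 F9 74 FC 49 B8 19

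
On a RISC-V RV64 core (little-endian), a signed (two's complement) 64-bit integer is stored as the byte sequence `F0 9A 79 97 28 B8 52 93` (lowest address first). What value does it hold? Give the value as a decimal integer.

-7830994317564339472

In little-endian order the low byte comes first in memory.
Reassemble most-significant byte first: 93 52 B8 28 97 79 9A F0 → 0x9352B82897799AF0.
Top bit is set, so as a signed 64-bit value this is 0x9352B82897799AF0 − 2^64 = -7830994317564339472.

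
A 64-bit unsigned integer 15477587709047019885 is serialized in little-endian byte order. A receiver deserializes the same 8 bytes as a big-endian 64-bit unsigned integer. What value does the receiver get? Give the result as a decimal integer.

7861511991258565590

15477587709047019885 in 64-bit hexadecimal is 0xD6CB700481B3196D.
Stored little-endian, the bytes at ascending addresses are 6D 19 B3 81 04 70 CB D6.
Read back as big-endian, the last byte is least significant, giving 0x6D19B3810470CBD6.
0x6D19B3810470CBD6 = 7861511991258565590.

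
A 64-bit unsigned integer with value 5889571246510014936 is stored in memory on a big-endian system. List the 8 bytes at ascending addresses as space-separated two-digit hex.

5889571246510014936 in hexadecimal, padded to 64 bits, is 0x51BBF5D82B9581D8.
Split into bytes (most-significant first): 51 BB F5 D8 2B 95 81 D8.
Big-endian stores the most-significant byte at the lowest address.
So the memory order matches the most-significant-first order: 51 BB F5 D8 2B 95 81 D8.

51 BB F5 D8 2B 95 81 D8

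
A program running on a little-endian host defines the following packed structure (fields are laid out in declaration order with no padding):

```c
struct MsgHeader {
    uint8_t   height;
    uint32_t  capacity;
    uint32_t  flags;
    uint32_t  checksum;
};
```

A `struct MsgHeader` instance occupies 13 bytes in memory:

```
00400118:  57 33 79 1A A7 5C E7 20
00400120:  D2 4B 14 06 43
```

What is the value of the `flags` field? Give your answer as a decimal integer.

3525371740

`flags` follows `height` (1 B), `capacity` (4 B), so it starts at offset 1 + 4 = 5 and occupies 4 bytes.
Bytes at offsets 5..8: 5C E7 20 D2.
Little-endian stores the least-significant byte at the lowest address.
Reassemble most-significant byte first: D2 20 E7 5C → 0xD220E75C.
0xD220E75C = 3525371740.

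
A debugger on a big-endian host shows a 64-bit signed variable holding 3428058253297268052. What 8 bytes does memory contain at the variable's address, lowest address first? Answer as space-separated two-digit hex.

3428058253297268052 in hexadecimal, padded to 64 bits, is 0x2F92E8D199213554.
Split into bytes (most-significant first): 2F 92 E8 D1 99 21 35 54.
Big-endian: lowest address holds the most-significant byte.
So the memory order matches the most-significant-first order: 2F 92 E8 D1 99 21 35 54.

2F 92 E8 D1 99 21 35 54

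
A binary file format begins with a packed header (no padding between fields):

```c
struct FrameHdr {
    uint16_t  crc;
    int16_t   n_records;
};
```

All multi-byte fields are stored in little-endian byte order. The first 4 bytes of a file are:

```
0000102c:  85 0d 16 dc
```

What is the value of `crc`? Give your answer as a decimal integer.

3461

`crc` is the first field, at byte offset 0, occupying 2 bytes.
Bytes at offsets 0..1: 85 0D.
In little-endian order the low byte comes first in memory.
Reassemble most-significant byte first: 0D 85 → 0x0D85.
0x0D85 = 3461.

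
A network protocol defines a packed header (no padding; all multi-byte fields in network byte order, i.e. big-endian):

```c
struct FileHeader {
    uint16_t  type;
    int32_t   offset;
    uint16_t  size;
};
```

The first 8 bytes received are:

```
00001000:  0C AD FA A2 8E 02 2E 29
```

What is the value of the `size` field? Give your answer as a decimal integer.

`size` follows `type` (2 B), `offset` (4 B), so it starts at offset 2 + 4 = 6 and occupies 2 bytes.
Bytes at offsets 6..7: 2E 29.
In big-endian order the high byte comes first in memory.
The bytes are already most-significant first: 0x2E29.
0x2E29 = 11817.

11817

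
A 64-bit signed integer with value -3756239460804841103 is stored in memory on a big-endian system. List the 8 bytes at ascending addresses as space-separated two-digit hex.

CB DF 28 1C 9F 6C 31 71

Two's complement of -3756239460804841103 in 64 bits: 3756239460804841103 = 0x3420D7E36093CE8F; invert → 0xCBDF281C9F6C3170; add 1 → 0xCBDF281C9F6C3171.
Split into bytes (most-significant first): CB DF 28 1C 9F 6C 31 71.
Big-endian stores the most-significant byte at the lowest address.
So the memory order matches the most-significant-first order: CB DF 28 1C 9F 6C 31 71.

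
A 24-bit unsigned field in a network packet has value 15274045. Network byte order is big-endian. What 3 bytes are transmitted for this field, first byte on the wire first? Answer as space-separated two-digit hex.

15274045 in hexadecimal, padded to 24 bits, is 0xE9103D.
Split into bytes (most-significant first): E9 10 3D.
In big-endian order the high byte comes first in memory.
So the memory order matches the most-significant-first order: E9 10 3D.

E9 10 3D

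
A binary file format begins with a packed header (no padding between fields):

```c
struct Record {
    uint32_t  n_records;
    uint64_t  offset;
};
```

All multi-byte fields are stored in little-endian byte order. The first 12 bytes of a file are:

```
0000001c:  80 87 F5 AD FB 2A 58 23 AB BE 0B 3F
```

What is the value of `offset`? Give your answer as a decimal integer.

`offset` follows `n_records` (4 bytes), so it starts at byte offset 4 and occupies 8 bytes.
Bytes at offsets 4..11: FB 2A 58 23 AB BE 0B 3F.
In little-endian order the low byte comes first in memory.
Reassemble most-significant byte first: 3F 0B BE AB 23 58 2A FB → 0x3F0BBEAB23582AFB.
0x3F0BBEAB23582AFB = 4542934291374942971.

4542934291374942971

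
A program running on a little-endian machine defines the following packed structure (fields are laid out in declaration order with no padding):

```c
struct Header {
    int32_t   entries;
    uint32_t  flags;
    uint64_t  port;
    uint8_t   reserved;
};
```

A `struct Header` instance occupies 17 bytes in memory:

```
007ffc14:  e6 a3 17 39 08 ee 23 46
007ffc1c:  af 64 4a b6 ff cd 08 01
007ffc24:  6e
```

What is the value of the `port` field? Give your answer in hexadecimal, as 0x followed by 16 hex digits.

`port` follows `entries` (4 B), `flags` (4 B), so it starts at offset 4 + 4 = 8 and occupies 8 bytes.
Bytes at offsets 8..15: AF 64 4A B6 FF CD 08 01.
Little-endian stores the least-significant byte at the lowest address.
Reassemble most-significant byte first: 01 08 CD FF B6 4A 64 AF → 0x0108CDFFB64A64AF.

0x0108CDFFB64A64AF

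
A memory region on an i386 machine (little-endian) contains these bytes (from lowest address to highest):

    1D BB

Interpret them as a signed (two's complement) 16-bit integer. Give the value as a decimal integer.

-17635

In little-endian order the low byte comes first in memory.
Reassemble most-significant byte first: BB 1D → 0xBB1D.
Top bit is set, so as a signed 16-bit value this is 0xBB1D − 2^16 = -17635.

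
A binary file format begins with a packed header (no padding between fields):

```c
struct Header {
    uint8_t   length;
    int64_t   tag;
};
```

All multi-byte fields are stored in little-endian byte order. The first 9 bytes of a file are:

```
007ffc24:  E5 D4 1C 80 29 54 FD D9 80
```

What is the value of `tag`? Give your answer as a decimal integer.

`tag` follows `length` (1 byte), so it starts at byte offset 1 and occupies 8 bytes.
Bytes at offsets 1..8: D4 1C 80 29 54 FD D9 80.
In little-endian order the low byte comes first in memory.
Reassemble most-significant byte first: 80 D9 FD 54 29 80 1C D4 → 0x80D9FD5429801CD4.
Top bit is set, so as a signed 64-bit value this is 0x80D9FD5429801CD4 − 2^64 = -9162013428993221420.

-9162013428993221420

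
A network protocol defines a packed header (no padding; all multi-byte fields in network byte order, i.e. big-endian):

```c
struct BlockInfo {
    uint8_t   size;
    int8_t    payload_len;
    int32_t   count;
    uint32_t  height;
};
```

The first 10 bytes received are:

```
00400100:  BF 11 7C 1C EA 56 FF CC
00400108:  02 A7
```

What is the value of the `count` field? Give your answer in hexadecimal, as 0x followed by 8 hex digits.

0x7C1CEA56

`count` follows `size` (1 B), `payload_len` (1 B), so it starts at offset 1 + 1 = 2 and occupies 4 bytes.
Bytes at offsets 2..5: 7C 1C EA 56.
In big-endian order the high byte comes first in memory.
The bytes are already most-significant first: 0x7C1CEA56.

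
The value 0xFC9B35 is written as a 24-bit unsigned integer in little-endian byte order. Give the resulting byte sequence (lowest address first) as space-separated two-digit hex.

Split into bytes (most-significant first): FC 9B 35.
Little-endian: lowest address holds the least-significant byte.
So at ascending addresses the bytes are 35 9B FC.

35 9B FC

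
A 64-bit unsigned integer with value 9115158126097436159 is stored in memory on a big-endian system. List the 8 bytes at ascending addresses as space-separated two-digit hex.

9115158126097436159 in hexadecimal, padded to 64 bits, is 0x7E7F8C05818D8DFF.
Split into bytes (most-significant first): 7E 7F 8C 05 81 8D 8D FF.
In big-endian order the high byte comes first in memory.
So the memory order matches the most-significant-first order: 7E 7F 8C 05 81 8D 8D FF.

7E 7F 8C 05 81 8D 8D FF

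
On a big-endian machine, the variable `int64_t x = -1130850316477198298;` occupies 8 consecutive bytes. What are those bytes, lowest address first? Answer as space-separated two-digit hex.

Two's complement of -1130850316477198298 in 64 bits: 1130850316477198298 = 0x0FB1965F0FC2EFDA; invert → 0xF04E69A0F03D1025; add 1 → 0xF04E69A0F03D1026.
Split into bytes (most-significant first): F0 4E 69 A0 F0 3D 10 26.
In big-endian order the high byte comes first in memory.
So the memory order matches the most-significant-first order: F0 4E 69 A0 F0 3D 10 26.

F0 4E 69 A0 F0 3D 10 26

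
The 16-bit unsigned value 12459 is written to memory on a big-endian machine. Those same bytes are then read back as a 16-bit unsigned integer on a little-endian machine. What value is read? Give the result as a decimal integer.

43824

12459 in 16-bit hexadecimal is 0x30AB.
Stored big-endian, the bytes at ascending addresses are 30 AB.
Read back as little-endian, the first byte is least significant, giving 0xAB30.
0xAB30 = 43824.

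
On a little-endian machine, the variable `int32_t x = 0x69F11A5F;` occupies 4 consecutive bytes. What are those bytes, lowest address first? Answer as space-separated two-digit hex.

5F 1A F1 69

Split into bytes (most-significant first): 69 F1 1A 5F.
In little-endian order the low byte comes first in memory.
So at ascending addresses the bytes are 5F 1A F1 69.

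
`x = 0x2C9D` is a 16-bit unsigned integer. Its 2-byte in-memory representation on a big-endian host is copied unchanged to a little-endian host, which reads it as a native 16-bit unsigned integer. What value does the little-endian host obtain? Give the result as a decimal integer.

Stored big-endian, the bytes at ascending addresses are 2C 9D.
Read back as little-endian, the first byte is least significant, giving 0x9D2C.
0x9D2C = 40236.

40236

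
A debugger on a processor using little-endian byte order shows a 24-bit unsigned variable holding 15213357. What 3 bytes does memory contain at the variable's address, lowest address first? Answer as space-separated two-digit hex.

2D 23 E8

15213357 in hexadecimal, padded to 24 bits, is 0xE8232D.
Split into bytes (most-significant first): E8 23 2D.
Little-endian stores the least-significant byte at the lowest address.
So at ascending addresses the bytes are 2D 23 E8.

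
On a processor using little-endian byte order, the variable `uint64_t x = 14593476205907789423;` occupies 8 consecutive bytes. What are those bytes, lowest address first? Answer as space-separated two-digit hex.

14593476205907789423 in hexadecimal, padded to 64 bits, is 0xCA86714A2B3FC66F.
Split into bytes (most-significant first): CA 86 71 4A 2B 3F C6 6F.
Little-endian stores the least-significant byte at the lowest address.
So at ascending addresses the bytes are 6F C6 3F 2B 4A 71 86 CA.

6F C6 3F 2B 4A 71 86 CA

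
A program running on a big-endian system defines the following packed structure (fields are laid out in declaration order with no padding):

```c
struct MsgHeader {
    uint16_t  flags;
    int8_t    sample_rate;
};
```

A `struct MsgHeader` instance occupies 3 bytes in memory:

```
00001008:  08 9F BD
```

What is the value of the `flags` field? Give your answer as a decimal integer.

`flags` is the first field, at byte offset 0, occupying 2 bytes.
Bytes at offsets 0..1: 08 9F.
In big-endian order the high byte comes first in memory.
The bytes are already most-significant first: 0x089F.
0x089F = 2207.

2207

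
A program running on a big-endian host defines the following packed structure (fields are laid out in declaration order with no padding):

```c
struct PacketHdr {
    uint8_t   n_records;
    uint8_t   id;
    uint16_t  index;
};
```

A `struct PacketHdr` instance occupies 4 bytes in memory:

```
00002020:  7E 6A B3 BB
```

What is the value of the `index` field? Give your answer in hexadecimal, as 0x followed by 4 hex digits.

0xB3BB

`index` follows `n_records` (1 B), `id` (1 B), so it starts at offset 1 + 1 = 2 and occupies 2 bytes.
Bytes at offsets 2..3: B3 BB.
Big-endian: lowest address holds the most-significant byte.
The bytes are already most-significant first: 0xB3BB.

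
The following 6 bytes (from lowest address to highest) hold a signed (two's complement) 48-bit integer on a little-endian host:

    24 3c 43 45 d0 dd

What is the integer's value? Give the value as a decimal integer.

-37588391740380

Little-endian stores the least-significant byte at the lowest address.
Reassemble most-significant byte first: DD D0 45 43 3C 24 → 0xDDD045433C24.
Top bit is set, so as a signed 48-bit value this is 0xDDD045433C24 − 2^48 = -37588391740380.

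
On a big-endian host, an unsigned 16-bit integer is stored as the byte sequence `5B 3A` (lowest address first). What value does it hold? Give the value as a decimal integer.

Big-endian stores the most-significant byte at the lowest address.
The bytes are already most-significant first: 0x5B3A.
0x5B3A = 23354.

23354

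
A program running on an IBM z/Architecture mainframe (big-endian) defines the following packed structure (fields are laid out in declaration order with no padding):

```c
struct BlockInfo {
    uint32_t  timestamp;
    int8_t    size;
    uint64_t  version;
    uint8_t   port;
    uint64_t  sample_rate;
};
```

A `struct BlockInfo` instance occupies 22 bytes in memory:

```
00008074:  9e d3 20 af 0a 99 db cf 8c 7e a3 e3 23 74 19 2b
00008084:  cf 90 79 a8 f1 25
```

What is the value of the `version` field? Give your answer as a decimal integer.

`version` follows `timestamp` (4 B), `size` (1 B), so it starts at offset 4 + 1 = 5 and occupies 8 bytes.
Bytes at offsets 5..12: 99 DB CF 8C 7E A3 E3 23.
In big-endian order the high byte comes first in memory.
The bytes are already most-significant first: 0x99DBCF8C7EA3E323.
0x99DBCF8C7EA3E323 = 11086683110029648675.

11086683110029648675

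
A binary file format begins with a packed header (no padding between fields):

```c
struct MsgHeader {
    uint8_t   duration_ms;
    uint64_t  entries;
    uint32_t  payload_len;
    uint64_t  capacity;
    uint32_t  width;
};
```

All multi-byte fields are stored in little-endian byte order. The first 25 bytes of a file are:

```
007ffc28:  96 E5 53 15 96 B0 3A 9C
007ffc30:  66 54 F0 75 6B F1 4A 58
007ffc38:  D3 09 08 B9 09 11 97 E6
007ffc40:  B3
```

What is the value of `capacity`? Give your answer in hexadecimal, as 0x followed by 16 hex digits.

`capacity` follows `duration_ms` (1 B), `entries` (8 B), `payload_len` (4 B), so it starts at offset 1 + 8 + 4 = 13 and occupies 8 bytes.
Bytes at offsets 13..20: F1 4A 58 D3 09 08 B9 09.
In little-endian order the low byte comes first in memory.
Reassemble most-significant byte first: 09 B9 08 09 D3 58 4A F1 → 0x09B90809D3584AF1.

0x09B90809D3584AF1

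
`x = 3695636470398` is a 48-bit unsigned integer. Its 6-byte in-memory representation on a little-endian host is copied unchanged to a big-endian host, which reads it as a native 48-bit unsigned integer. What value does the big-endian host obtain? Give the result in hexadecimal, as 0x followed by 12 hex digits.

0x7E5A19755C03

3695636470398 in 48-bit hexadecimal is 0x035C75195A7E.
Stored little-endian, the bytes at ascending addresses are 7E 5A 19 75 5C 03.
Read back as big-endian, the last byte is least significant, giving 0x7E5A19755C03.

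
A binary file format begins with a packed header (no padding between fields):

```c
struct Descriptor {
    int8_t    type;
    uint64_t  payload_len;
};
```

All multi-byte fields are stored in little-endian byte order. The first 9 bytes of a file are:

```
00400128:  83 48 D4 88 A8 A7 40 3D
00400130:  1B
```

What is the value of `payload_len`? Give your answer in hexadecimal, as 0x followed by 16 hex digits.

0x1B3D40A7A888D448

`payload_len` follows `type` (1 byte), so it starts at byte offset 1 and occupies 8 bytes.
Bytes at offsets 1..8: 48 D4 88 A8 A7 40 3D 1B.
In little-endian order the low byte comes first in memory.
Reassemble most-significant byte first: 1B 3D 40 A7 A8 88 D4 48 → 0x1B3D40A7A888D448.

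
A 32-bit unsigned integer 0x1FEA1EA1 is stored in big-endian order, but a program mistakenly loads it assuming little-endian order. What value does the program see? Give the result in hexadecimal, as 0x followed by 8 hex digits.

Stored big-endian, the bytes at ascending addresses are 1F EA 1E A1.
Read back as little-endian, the first byte is least significant, giving 0xA11EEA1F.

0xA11EEA1F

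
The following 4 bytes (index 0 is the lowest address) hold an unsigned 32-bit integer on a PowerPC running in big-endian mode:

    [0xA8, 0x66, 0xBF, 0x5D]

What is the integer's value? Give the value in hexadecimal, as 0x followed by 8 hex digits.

In big-endian order the high byte comes first in memory.
The bytes are already most-significant first: 0xA866BF5D.

0xA866BF5D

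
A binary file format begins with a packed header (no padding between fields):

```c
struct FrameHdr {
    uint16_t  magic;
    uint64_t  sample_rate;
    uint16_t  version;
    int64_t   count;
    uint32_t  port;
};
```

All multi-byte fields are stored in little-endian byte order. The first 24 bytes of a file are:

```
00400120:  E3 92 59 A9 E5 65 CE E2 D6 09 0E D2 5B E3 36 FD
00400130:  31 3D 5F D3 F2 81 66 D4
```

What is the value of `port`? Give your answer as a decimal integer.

3563487730

`port` follows `magic` (2 B), `sample_rate` (8 B), `version` (2 B), `count` (8 B), so it starts at offset 2 + 8 + 2 + 8 = 20 and occupies 4 bytes.
Bytes at offsets 20..23: F2 81 66 D4.
Little-endian: lowest address holds the least-significant byte.
Reassemble most-significant byte first: D4 66 81 F2 → 0xD46681F2.
0xD46681F2 = 3563487730.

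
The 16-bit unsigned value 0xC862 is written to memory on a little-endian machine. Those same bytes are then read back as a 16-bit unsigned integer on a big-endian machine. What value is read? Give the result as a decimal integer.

Stored little-endian, the bytes at ascending addresses are 62 C8.
Read back as big-endian, the last byte is least significant, giving 0x62C8.
0x62C8 = 25288.

25288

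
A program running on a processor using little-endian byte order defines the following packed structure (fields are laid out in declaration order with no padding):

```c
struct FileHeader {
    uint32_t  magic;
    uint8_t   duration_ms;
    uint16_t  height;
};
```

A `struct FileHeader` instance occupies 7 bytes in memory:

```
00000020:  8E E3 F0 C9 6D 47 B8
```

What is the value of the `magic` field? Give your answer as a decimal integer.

3388007310

`magic` is the first field, at byte offset 0, occupying 4 bytes.
Bytes at offsets 0..3: 8E E3 F0 C9.
Little-endian stores the least-significant byte at the lowest address.
Reassemble most-significant byte first: C9 F0 E3 8E → 0xC9F0E38E.
0xC9F0E38E = 3388007310.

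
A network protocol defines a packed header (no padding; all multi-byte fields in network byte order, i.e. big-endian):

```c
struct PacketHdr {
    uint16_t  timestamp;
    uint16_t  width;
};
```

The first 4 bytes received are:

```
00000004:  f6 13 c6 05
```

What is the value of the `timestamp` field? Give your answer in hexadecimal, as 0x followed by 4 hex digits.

`timestamp` is the first field, at byte offset 0, occupying 2 bytes.
Bytes at offsets 0..1: F6 13.
Big-endian: lowest address holds the most-significant byte.
The bytes are already most-significant first: 0xF613.

0xF613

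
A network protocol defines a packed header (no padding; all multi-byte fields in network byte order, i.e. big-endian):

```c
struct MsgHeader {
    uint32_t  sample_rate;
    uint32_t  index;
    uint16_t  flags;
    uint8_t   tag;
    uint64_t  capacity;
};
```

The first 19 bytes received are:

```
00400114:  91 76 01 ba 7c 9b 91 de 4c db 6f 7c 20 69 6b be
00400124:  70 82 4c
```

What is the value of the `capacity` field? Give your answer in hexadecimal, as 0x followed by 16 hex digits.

0x7C20696BBE70824C

`capacity` follows `sample_rate` (4 B), `index` (4 B), `flags` (2 B), `tag` (1 B), so it starts at offset 4 + 4 + 2 + 1 = 11 and occupies 8 bytes.
Bytes at offsets 11..18: 7C 20 69 6B BE 70 82 4C.
Big-endian: lowest address holds the most-significant byte.
The bytes are already most-significant first: 0x7C20696BBE70824C.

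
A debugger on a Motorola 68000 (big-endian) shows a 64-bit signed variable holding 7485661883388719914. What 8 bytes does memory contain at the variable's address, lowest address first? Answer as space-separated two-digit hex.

7485661883388719914 in hexadecimal, padded to 64 bits, is 0x67E269D27C10F32A.
Split into bytes (most-significant first): 67 E2 69 D2 7C 10 F3 2A.
Big-endian: lowest address holds the most-significant byte.
So the memory order matches the most-significant-first order: 67 E2 69 D2 7C 10 F3 2A.

67 E2 69 D2 7C 10 F3 2A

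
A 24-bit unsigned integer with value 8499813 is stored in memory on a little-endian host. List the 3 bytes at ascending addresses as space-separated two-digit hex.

8499813 in hexadecimal, padded to 24 bits, is 0x81B265.
Split into bytes (most-significant first): 81 B2 65.
Little-endian: lowest address holds the least-significant byte.
So at ascending addresses the bytes are 65 B2 81.

65 B2 81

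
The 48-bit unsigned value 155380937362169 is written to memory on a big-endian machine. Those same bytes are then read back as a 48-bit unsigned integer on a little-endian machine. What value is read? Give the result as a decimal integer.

274373574480269

155380937362169 in 48-bit hexadecimal is 0x8D5171938AF9.
Stored big-endian, the bytes at ascending addresses are 8D 51 71 93 8A F9.
Read back as little-endian, the first byte is least significant, giving 0xF98A9371518D.
0xF98A9371518D = 274373574480269.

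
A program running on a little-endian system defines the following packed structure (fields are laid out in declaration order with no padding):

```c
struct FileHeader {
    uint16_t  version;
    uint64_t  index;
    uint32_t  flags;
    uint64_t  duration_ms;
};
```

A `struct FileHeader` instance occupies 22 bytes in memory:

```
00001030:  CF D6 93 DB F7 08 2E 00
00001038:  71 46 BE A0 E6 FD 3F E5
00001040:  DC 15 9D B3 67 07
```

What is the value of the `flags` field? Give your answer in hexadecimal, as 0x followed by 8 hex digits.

`flags` follows `version` (2 B), `index` (8 B), so it starts at offset 2 + 8 = 10 and occupies 4 bytes.
Bytes at offsets 10..13: BE A0 E6 FD.
Little-endian stores the least-significant byte at the lowest address.
Reassemble most-significant byte first: FD E6 A0 BE → 0xFDE6A0BE.

0xFDE6A0BE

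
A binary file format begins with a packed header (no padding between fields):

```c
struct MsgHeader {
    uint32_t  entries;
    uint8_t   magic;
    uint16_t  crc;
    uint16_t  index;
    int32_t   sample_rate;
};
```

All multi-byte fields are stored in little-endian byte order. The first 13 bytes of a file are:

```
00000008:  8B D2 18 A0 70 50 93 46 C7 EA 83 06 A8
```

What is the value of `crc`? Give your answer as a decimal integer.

`crc` follows `entries` (4 B), `magic` (1 B), so it starts at offset 4 + 1 = 5 and occupies 2 bytes.
Bytes at offsets 5..6: 50 93.
Little-endian stores the least-significant byte at the lowest address.
Reassemble most-significant byte first: 93 50 → 0x9350.
0x9350 = 37712.

37712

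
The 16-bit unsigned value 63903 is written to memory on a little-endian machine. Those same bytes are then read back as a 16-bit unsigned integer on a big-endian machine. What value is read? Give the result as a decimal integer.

40953

63903 in 16-bit hexadecimal is 0xF99F.
Stored little-endian, the bytes at ascending addresses are 9F F9.
Read back as big-endian, the last byte is least significant, giving 0x9FF9.
0x9FF9 = 40953.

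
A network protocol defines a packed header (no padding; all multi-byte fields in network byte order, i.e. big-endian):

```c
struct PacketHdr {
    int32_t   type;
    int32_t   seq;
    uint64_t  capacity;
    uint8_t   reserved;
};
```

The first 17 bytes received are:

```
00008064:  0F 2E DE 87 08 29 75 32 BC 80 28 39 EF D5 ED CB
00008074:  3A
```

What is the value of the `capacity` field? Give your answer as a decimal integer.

13582900705451437515

`capacity` follows `type` (4 B), `seq` (4 B), so it starts at offset 4 + 4 = 8 and occupies 8 bytes.
Bytes at offsets 8..15: BC 80 28 39 EF D5 ED CB.
Big-endian: lowest address holds the most-significant byte.
The bytes are already most-significant first: 0xBC802839EFD5EDCB.
0xBC802839EFD5EDCB = 13582900705451437515.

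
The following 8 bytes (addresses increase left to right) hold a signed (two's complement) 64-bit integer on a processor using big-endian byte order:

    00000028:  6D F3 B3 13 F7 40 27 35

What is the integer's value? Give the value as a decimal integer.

7922873067808761653

Big-endian: lowest address holds the most-significant byte.
The bytes are already most-significant first: 0x6DF3B313F7402735.
0x6DF3B313F7402735 = 7922873067808761653.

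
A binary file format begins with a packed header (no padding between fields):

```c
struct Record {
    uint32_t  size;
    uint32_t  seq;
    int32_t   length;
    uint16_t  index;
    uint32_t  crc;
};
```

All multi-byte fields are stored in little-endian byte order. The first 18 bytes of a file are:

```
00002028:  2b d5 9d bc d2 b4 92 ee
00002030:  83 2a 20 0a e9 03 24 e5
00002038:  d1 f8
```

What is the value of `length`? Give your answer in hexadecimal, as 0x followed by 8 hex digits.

0x0A202A83

`length` follows `size` (4 B), `seq` (4 B), so it starts at offset 4 + 4 = 8 and occupies 4 bytes.
Bytes at offsets 8..11: 83 2A 20 0A.
In little-endian order the low byte comes first in memory.
Reassemble most-significant byte first: 0A 20 2A 83 → 0x0A202A83.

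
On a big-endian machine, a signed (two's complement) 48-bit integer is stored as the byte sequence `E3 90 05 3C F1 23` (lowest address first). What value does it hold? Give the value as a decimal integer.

-31267274034909

In big-endian order the high byte comes first in memory.
The bytes are already most-significant first: 0xE390053CF123.
Top bit is set, so as a signed 48-bit value this is 0xE390053CF123 − 2^48 = -31267274034909.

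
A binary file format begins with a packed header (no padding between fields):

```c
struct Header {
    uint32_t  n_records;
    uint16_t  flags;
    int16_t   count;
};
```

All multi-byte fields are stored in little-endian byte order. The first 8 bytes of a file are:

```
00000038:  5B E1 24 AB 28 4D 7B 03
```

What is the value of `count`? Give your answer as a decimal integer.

891

`count` follows `n_records` (4 B), `flags` (2 B), so it starts at offset 4 + 2 = 6 and occupies 2 bytes.
Bytes at offsets 6..7: 7B 03.
Little-endian: lowest address holds the least-significant byte.
Reassemble most-significant byte first: 03 7B → 0x037B.
0x037B = 891.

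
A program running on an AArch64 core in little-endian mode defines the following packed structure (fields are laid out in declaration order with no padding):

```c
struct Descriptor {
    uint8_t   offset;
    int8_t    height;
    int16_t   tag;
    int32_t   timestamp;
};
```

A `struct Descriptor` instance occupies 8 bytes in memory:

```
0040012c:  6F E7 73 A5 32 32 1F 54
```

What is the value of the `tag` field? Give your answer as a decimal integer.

`tag` follows `offset` (1 B), `height` (1 B), so it starts at offset 1 + 1 = 2 and occupies 2 bytes.
Bytes at offsets 2..3: 73 A5.
In little-endian order the low byte comes first in memory.
Reassemble most-significant byte first: A5 73 → 0xA573.
Top bit is set, so as a signed 16-bit value this is 0xA573 − 2^16 = -23181.

-23181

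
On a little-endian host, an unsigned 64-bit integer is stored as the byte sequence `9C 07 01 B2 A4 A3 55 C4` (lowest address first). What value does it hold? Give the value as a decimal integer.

14147393732210657180

Little-endian stores the least-significant byte at the lowest address.
Reassemble most-significant byte first: C4 55 A3 A4 B2 01 07 9C → 0xC455A3A4B201079C.
0xC455A3A4B201079C = 14147393732210657180.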